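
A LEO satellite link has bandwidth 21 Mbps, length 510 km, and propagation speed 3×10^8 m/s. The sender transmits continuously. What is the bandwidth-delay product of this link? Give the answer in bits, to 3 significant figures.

35700 bits

Propagation delay = 510000 / 300000000 = 0.0017 s.
BDP = R × t_prop = 21000000 × 0.0017 = 35700 bits.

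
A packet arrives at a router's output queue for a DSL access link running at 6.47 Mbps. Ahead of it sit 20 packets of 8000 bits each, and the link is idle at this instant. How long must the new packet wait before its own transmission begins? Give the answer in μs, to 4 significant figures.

24730 μs

Each queued packet: L/R = 8000/6470000 = 1236.48 μs.
20 queued → 24729.5 μs.
Queuing delay = 24730 μs.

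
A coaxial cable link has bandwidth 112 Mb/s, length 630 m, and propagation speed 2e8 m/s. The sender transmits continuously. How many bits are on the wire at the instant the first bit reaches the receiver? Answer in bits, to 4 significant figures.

Propagation delay = 630 / 200000000 = 3.15e-06 s.
BDP = R × t_prop = 112000000 × 3.15e-06 = 352.8 bits.

352.8 bits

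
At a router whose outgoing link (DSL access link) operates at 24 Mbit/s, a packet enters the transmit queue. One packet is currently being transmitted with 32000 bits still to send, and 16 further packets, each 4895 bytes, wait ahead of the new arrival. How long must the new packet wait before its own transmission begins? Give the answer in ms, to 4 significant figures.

Each queued packet: L/R = 39160/24000000 = 1.63167 ms.
16 queued → 26.1067 ms.
Plus remaining 32000 bits of current packet: 1.33333 ms.
Queuing delay = 27.44 ms.

27.44 ms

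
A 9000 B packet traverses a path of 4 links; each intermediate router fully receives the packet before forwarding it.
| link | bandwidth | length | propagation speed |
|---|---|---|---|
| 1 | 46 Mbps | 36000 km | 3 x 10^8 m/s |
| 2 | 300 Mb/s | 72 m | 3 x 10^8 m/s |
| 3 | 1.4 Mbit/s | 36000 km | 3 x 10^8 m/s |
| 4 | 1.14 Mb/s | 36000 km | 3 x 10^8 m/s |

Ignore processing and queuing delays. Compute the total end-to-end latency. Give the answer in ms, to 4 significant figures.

L = 9000 × 8 = 72000 bits.
Transmission delays (L/R per hop): 1.56522, 0.24, 51.4286, 63.1579 ms; sum = 116.392 ms.
Propagation delays (d/s per hop): 120, 0.00024, 120, 120 ms; sum = 360 ms.
End-to-end = 476.4 ms.

476.4 ms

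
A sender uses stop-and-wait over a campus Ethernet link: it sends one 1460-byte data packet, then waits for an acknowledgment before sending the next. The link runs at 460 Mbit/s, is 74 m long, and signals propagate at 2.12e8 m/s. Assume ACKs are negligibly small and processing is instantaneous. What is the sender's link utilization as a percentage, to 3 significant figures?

97.3 %

t_tx = L/R = 11680/460000000 = 2.53913e-05 s.
t_prop = 74/212000000 = 3.49057e-07 s; RTT = 6.98113e-07 s.
Cycle = t_tx + RTT = 2.60894e-05 s.
Utilization = t_tx / cycle = 2.53913e-05/2.60894e-05 = 97.3 %.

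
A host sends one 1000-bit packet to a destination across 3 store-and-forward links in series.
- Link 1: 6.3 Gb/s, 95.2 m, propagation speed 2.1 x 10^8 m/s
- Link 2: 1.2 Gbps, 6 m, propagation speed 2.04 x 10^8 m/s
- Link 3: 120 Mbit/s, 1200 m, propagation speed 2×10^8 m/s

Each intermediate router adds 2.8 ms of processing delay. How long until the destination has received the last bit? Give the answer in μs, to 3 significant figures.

Transmission delays (L/R per hop): 0.15873, 0.833333, 8.33333 μs; sum = 9.3254 μs.
Propagation delays (d/s per hop): 0.453333, 0.0294118, 6 μs; sum = 6.48275 μs.
Processing at 2 router(s): 2 × 2.8 ms = 5600 μs.
End-to-end = 5620 μs.

5620 μs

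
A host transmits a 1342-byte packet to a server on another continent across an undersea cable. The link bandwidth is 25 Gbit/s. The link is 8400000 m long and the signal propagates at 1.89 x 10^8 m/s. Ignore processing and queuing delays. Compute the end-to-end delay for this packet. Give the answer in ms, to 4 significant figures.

44.44 ms

L = 1342 × 8 = 10736 bits.
Transmission delay = L/R = 10736 / 25000000000 = 0.00042944 ms.
Propagation delay = d/s = 8400000 m / 189000000 m/s = 44.4444 ms.
Total = 44.44 ms.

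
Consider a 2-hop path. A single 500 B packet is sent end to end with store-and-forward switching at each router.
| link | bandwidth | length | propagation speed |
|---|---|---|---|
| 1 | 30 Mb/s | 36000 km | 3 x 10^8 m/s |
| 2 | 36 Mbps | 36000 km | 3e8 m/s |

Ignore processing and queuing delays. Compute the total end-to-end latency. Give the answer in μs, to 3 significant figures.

240000 μs

L = 500 × 8 = 4000 bits.
Transmission delays (L/R per hop): 133.333, 111.111 μs; sum = 244.444 μs.
Propagation delays (d/s per hop): 120000, 120000 μs; sum = 240000 μs.
End-to-end = 240000 μs.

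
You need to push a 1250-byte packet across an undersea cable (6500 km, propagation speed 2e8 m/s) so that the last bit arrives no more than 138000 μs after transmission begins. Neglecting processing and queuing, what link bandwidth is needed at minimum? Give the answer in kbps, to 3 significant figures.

94.8 kbps

L = 10000 bits.
Propagation delay = 6500000 / 200000000 = 32500 μs.
Transmission budget = 138000 − 32500 = 105500 μs.
R ≥ L / t_tx = 10000 bits / 0.1055 s = 94.8 kbps.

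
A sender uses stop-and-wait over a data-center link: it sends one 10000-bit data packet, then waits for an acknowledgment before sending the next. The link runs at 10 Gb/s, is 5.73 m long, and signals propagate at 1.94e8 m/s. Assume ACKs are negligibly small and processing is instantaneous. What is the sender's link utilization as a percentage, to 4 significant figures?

t_tx = L/R = 10000/10000000000 = 1e-06 s.
t_prop = 5.73/194000000 = 2.95361e-08 s; RTT = 5.90722e-08 s.
Cycle = t_tx + RTT = 1.05907e-06 s.
Utilization = t_tx / cycle = 1e-06/1.05907e-06 = 94.42 %.

94.42 %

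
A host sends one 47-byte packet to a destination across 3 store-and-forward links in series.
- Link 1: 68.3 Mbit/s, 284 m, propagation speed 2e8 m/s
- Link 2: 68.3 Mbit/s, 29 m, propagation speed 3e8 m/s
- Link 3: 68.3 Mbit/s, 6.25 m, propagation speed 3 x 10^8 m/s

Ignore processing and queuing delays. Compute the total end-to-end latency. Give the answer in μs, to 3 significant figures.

18.1 μs

L = 47 × 8 = 376 bits.
Transmission delay per hop = L/R = 376/68300000 = 5.50512 μs; 3 hops → 16.5154 μs.
Propagation delays (d/s per hop): 1.42, 0.0966667, 0.0208333 μs; sum = 1.5375 μs.
End-to-end = 18.1 μs.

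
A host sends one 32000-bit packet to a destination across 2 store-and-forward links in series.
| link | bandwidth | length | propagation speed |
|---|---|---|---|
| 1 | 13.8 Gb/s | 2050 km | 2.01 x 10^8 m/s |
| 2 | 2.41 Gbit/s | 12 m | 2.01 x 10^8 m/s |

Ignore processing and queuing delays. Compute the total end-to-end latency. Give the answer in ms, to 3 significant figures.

Transmission delays (L/R per hop): 0.00231884, 0.013278 ms; sum = 0.0155968 ms.
Propagation delays (d/s per hop): 10.199, 5.97015e-05 ms; sum = 10.1991 ms.
End-to-end = 10.2 ms.

10.2 ms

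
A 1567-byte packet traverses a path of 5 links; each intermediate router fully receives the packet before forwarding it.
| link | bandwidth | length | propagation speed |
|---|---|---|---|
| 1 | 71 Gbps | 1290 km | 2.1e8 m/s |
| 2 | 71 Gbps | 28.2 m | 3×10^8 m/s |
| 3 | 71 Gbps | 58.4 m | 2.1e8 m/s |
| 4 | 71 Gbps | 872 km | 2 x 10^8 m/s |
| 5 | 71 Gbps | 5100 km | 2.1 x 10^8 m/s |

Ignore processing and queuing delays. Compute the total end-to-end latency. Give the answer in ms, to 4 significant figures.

L = 1567 × 8 = 12536 bits.
Transmission delay per hop = L/R = 12536/71000000000 = 0.000176563 ms; 5 hops → 0.000882817 ms.
Propagation delays (d/s per hop): 6.14286, 9.4e-05, 0.000278095, 4.36, 24.2857 ms; sum = 34.7889 ms.
End-to-end = 34.79 ms.

34.79 ms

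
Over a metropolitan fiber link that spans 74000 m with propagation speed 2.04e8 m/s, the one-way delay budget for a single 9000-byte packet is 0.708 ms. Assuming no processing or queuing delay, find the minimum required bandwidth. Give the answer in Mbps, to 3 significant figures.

L = 72000 bits.
Propagation delay = 74000 / 204000000 = 0.362745 ms.
Transmission budget = 0.708 − 0.362745 = 0.345255 ms.
R ≥ L / t_tx = 72000 bits / 0.000345255 s = 209 Mbps.

209 Mbps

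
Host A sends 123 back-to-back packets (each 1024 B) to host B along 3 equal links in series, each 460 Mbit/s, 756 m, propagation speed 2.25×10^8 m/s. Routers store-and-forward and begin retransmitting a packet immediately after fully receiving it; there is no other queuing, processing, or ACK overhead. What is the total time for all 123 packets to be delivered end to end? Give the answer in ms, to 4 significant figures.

2.236 ms

Per-hop transmission t_tx = L/R = 8192/460000000 = 0.0178087 ms.
Per-hop propagation t_prop = 756/225000000 = 0.00336 ms.
Pipeline fill: first packet needs 3·t_tx to clear all hops; remaining 122 packets each add one t_tx.
Total = (3+123-1)·t_tx + 3·t_prop = 125·0.0178087 + 3·0.00336 = 2.236 ms.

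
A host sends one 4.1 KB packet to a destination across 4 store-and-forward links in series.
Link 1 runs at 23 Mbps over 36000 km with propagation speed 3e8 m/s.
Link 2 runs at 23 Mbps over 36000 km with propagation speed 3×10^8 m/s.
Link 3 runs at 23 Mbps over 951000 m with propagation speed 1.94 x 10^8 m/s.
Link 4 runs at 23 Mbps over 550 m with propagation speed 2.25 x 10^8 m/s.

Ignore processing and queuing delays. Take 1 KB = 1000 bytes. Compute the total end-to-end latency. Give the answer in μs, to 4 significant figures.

250600 μs

L = 32800 bits.
Transmission delay per hop = L/R = 32800/23000000 = 1426.09 μs; 4 hops → 5704.35 μs.
Propagation delays (d/s per hop): 120000, 120000, 4902.06, 2.44444 μs; sum = 244905 μs.
End-to-end = 250600 μs.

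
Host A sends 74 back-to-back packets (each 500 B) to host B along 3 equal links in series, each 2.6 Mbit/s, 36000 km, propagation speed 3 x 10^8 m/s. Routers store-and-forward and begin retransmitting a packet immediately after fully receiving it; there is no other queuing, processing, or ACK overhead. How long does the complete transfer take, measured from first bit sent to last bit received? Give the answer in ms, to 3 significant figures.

Per-hop transmission t_tx = L/R = 4000/2600000 = 1.53846 ms.
Per-hop propagation t_prop = 36000000/300000000 = 120 ms.
Pipeline fill: first packet needs 3·t_tx to clear all hops; remaining 73 packets each add one t_tx.
Total = (3+74-1)·t_tx + 3·t_prop = 76·1.53846 + 3·120 = 477 ms.

477 ms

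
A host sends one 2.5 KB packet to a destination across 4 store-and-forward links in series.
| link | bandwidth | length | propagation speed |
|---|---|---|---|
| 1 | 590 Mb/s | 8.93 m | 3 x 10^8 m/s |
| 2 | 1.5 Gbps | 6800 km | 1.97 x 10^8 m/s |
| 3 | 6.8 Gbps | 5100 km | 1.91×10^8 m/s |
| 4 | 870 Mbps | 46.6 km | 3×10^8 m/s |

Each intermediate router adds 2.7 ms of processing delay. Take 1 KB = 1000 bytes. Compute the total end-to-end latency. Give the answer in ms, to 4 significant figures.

L = 20000 bits.
Transmission delays (L/R per hop): 0.0338983, 0.0133333, 0.00294118, 0.0229885 ms; sum = 0.0731613 ms.
Propagation delays (d/s per hop): 2.97667e-05, 34.5178, 26.7016, 0.155333 ms; sum = 61.3747 ms.
Processing at 3 router(s): 3 × 2.7 ms = 8.1 ms.
End-to-end = 69.55 ms.

69.55 ms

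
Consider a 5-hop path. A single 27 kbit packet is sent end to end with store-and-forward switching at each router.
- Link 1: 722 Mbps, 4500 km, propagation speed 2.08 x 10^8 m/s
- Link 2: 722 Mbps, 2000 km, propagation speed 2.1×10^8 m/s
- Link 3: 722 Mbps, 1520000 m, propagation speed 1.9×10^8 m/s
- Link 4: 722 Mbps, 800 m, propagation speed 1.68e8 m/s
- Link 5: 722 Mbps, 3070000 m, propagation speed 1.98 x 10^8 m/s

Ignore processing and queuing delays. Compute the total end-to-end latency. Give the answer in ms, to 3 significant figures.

L = 27000 bits.
Transmission delay per hop = L/R = 27000/722000000 = 0.0373961 ms; 5 hops → 0.186981 ms.
Propagation delays (d/s per hop): 21.6346, 9.52381, 8, 0.0047619, 15.5051 ms; sum = 54.6682 ms.
End-to-end = 54.9 ms.

54.9 ms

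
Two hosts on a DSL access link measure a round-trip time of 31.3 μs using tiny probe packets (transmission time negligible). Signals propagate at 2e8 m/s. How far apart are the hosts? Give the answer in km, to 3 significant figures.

3.13 km

One-way propagation = RTT/2 = 15.65 μs.
d = s × t = 200000000 × 1.565e-05 = 3.13 km.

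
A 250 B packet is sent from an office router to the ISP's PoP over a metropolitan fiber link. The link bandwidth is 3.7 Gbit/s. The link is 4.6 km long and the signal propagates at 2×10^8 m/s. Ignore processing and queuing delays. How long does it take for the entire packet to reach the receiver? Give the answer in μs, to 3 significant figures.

L = 250 × 8 = 2000 bits.
Transmission delay = L/R = 2000 / 3700000000 = 0.540541 μs.
Propagation delay = d/s = 4600 m / 200000000 m/s = 23 μs.
Total = 23.5 μs.

23.5 μs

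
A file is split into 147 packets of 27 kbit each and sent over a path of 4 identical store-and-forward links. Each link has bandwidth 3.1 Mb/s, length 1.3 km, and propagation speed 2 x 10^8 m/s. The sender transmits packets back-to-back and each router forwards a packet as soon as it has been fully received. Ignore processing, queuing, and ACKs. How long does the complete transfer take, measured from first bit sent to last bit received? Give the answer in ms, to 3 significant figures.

Per-hop transmission t_tx = L/R = 27000/3100000 = 8.70968 ms.
Per-hop propagation t_prop = 1300/200000000 = 0.0065 ms.
Pipeline fill: first packet needs 4·t_tx to clear all hops; remaining 146 packets each add one t_tx.
Total = (4+147-1)·t_tx + 4·t_prop = 150·8.70968 + 4·0.0065 = 1310 ms.

1310 ms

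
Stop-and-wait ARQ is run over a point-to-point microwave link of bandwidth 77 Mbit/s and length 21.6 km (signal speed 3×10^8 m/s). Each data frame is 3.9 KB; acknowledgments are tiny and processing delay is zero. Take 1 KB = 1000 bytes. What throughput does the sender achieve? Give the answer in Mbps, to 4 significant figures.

56.81 Mbps

t_tx = L/R = 31200/77000000 = 0.000405195 s.
t_prop = 21600/300000000 = 7.2e-05 s; RTT = 0.000144 s.
Cycle = t_tx + RTT = 0.000549195 s.
Throughput = L / cycle = 31200 / 0.000549195 = 56.81 Mbps.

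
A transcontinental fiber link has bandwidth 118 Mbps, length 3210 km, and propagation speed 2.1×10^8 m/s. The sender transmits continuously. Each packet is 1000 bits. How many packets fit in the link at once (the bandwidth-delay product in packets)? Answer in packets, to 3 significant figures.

Propagation delay = 3210000 / 210000000 = 0.0152857 s.
BDP = R × t_prop = 118000000 × 0.0152857 = 1803710 bits.
In packets of 1000 bits: 1800 packets.

1800 packets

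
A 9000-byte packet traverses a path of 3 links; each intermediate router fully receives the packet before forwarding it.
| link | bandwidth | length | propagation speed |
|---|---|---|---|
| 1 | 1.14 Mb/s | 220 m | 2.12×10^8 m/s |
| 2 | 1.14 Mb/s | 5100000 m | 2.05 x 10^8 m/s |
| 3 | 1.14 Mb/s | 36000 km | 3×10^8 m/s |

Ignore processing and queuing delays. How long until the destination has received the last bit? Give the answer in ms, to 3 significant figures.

334 ms

L = 9000 × 8 = 72000 bits.
Transmission delay per hop = L/R = 72000/1140000 = 63.1579 ms; 3 hops → 189.474 ms.
Propagation delays (d/s per hop): 0.00103774, 24.878, 120 ms; sum = 144.879 ms.
End-to-end = 334 ms.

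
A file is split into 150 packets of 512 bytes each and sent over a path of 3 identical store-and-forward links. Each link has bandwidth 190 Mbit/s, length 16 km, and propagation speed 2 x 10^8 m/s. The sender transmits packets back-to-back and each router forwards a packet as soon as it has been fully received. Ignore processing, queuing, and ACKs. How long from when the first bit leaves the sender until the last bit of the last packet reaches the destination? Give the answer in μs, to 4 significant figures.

Per-hop transmission t_tx = L/R = 4096/190000000 = 21.5579 μs.
Per-hop propagation t_prop = 16000/200000000 = 80 μs.
Pipeline fill: first packet needs 3·t_tx to clear all hops; remaining 149 packets each add one t_tx.
Total = (3+150-1)·t_tx + 3·t_prop = 152·21.5579 + 3·80 = 3517 μs.

3517 μs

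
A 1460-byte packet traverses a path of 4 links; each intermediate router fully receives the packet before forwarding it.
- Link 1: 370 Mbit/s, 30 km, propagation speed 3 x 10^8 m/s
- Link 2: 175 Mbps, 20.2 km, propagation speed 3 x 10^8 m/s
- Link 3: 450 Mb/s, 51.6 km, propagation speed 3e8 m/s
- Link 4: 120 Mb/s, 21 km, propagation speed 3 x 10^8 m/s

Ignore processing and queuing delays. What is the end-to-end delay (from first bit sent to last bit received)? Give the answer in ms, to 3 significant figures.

L = 1460 × 8 = 11680 bits.
Transmission delays (L/R per hop): 0.0315676, 0.0667429, 0.0259556, 0.0973333 ms; sum = 0.221599 ms.
Propagation delays (d/s per hop): 0.1, 0.0673333, 0.172, 0.07 ms; sum = 0.409333 ms.
End-to-end = 0.631 ms.

0.631 ms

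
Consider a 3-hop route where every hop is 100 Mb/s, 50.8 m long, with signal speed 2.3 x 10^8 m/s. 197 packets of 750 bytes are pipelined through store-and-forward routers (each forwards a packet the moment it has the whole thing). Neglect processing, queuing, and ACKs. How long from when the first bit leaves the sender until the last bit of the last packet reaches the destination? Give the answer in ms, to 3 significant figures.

11.9 ms

Per-hop transmission t_tx = L/R = 6000/100000000 = 0.06 ms.
Per-hop propagation t_prop = 50.8/2.3e+08 = 0.00022087 ms.
Pipeline fill: first packet needs 3·t_tx to clear all hops; remaining 196 packets each add one t_tx.
Total = (3+197-1)·t_tx + 3·t_prop = 199·0.06 + 3·0.00022087 = 11.9 ms.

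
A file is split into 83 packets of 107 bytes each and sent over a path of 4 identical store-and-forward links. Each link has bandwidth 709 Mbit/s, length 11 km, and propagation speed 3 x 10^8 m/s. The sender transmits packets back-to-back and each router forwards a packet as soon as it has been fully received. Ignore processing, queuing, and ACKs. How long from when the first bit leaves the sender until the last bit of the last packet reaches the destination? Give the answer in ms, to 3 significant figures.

0.250 ms

Per-hop transmission t_tx = L/R = 856/709000000 = 0.00120733 ms.
Per-hop propagation t_prop = 11000/300000000 = 0.0366667 ms.
Pipeline fill: first packet needs 4·t_tx to clear all hops; remaining 82 packets each add one t_tx.
Total = (4+83-1)·t_tx + 4·t_prop = 86·0.00120733 + 4·0.0366667 = 0.250 ms.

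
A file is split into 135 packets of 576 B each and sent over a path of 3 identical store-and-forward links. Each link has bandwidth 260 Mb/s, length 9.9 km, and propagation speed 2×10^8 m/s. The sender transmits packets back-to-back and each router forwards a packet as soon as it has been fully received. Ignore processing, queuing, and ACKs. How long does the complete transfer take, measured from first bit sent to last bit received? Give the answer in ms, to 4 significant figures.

Per-hop transmission t_tx = L/R = 4608/260000000 = 0.0177231 ms.
Per-hop propagation t_prop = 9900/200000000 = 0.0495 ms.
Pipeline fill: first packet needs 3·t_tx to clear all hops; remaining 134 packets each add one t_tx.
Total = (3+135-1)·t_tx + 3·t_prop = 137·0.0177231 + 3·0.0495 = 2.577 ms.

2.577 ms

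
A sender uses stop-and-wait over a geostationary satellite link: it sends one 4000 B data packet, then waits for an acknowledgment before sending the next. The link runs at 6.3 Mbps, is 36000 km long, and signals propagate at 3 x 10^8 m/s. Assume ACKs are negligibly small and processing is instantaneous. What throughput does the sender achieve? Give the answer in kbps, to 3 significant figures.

131 kbps

t_tx = L/R = 32000/6300000 = 0.00507937 s.
t_prop = 36000000/300000000 = 0.12 s; RTT = 0.24 s.
Cycle = t_tx + RTT = 0.245079 s.
Throughput = L / cycle = 32000 / 0.245079 = 131 kbps.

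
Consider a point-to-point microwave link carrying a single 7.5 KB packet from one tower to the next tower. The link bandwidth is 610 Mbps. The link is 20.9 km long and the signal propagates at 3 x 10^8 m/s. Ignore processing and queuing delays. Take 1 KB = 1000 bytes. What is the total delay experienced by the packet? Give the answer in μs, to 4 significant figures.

168.0 μs

L = 60000 bits.
Transmission delay = L/R = 60000 / 610000000 = 98.3607 μs.
Propagation delay = d/s = 20900 m / 300000000 m/s = 69.6667 μs.
Total = 168.0 μs.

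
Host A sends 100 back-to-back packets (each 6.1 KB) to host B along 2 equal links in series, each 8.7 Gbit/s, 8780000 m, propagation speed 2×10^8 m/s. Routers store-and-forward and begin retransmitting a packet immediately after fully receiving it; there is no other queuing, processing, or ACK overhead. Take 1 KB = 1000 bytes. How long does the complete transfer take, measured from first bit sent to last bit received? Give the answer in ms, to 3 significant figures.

Per-hop transmission t_tx = L/R = 48800/8700000000 = 0.0056092 ms.
Per-hop propagation t_prop = 8780000/200000000 = 43.9 ms.
Pipeline fill: first packet needs 2·t_tx to clear all hops; remaining 99 packets each add one t_tx.
Total = (2+100-1)·t_tx + 2·t_prop = 101·0.0056092 + 2·43.9 = 88.4 ms.

88.4 ms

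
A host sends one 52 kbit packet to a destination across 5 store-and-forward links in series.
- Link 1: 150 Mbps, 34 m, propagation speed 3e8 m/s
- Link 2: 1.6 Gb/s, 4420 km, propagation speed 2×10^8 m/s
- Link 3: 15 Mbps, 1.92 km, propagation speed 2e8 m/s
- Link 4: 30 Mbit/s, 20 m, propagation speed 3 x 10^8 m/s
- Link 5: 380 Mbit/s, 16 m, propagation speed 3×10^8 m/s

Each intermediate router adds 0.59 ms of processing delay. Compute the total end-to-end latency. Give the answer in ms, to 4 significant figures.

L = 52000 bits.
Transmission delays (L/R per hop): 0.346667, 0.0325, 3.46667, 1.73333, 0.136842 ms; sum = 5.71601 ms.
Propagation delays (d/s per hop): 0.000113333, 22.1, 0.0096, 6.66667e-05, 5.33333e-05 ms; sum = 22.1098 ms.
Processing at 4 router(s): 4 × 0.59 ms = 2.36 ms.
End-to-end = 30.19 ms.

30.19 ms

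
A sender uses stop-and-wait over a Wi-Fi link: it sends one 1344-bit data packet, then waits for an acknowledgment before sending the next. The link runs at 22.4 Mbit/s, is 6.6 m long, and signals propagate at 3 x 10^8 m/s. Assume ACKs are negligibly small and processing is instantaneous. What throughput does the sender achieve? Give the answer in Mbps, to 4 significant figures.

22.38 Mbps

t_tx = L/R = 1344/22400000 = 6e-05 s.
t_prop = 6.6/300000000 = 2.2e-08 s; RTT = 4.4e-08 s.
Cycle = t_tx + RTT = 6.0044e-05 s.
Throughput = L / cycle = 1344 / 6.0044e-05 = 22.38 Mbps.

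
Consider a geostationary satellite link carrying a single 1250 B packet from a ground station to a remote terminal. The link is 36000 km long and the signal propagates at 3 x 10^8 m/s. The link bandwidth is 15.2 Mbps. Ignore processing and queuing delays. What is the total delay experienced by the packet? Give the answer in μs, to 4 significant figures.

120700 μs

L = 1250 × 8 = 10000 bits.
Transmission delay = L/R = 10000 / 15200000 = 657.895 μs.
Propagation delay = d/s = 36000000 m / 300000000 m/s = 120000 μs.
Total = 120700 μs.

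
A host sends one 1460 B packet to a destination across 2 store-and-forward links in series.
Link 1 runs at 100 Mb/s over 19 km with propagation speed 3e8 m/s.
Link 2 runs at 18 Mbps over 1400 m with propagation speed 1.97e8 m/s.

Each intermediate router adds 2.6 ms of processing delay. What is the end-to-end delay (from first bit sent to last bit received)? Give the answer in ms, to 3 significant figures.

3.44 ms

L = 1460 × 8 = 11680 bits.
Transmission delays (L/R per hop): 0.1168, 0.648889 ms; sum = 0.765689 ms.
Propagation delays (d/s per hop): 0.0633333, 0.0071066 ms; sum = 0.0704399 ms.
Processing at 1 router(s): 1 × 2.6 ms = 2.6 ms.
End-to-end = 3.44 ms.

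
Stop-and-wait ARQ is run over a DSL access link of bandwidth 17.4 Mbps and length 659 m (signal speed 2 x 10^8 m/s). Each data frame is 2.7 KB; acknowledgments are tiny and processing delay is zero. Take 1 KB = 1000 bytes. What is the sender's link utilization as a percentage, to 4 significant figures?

t_tx = L/R = 21600/17400000 = 0.00124138 s.
t_prop = 659/200000000 = 3.295e-06 s; RTT = 6.59e-06 s.
Cycle = t_tx + RTT = 0.00124797 s.
Utilization = t_tx / cycle = 0.00124138/0.00124797 = 99.47 %.

99.47 %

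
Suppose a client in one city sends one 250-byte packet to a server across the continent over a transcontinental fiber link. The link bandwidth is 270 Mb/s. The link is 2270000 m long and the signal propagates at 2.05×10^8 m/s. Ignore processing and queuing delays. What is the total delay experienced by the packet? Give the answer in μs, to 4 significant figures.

L = 250 × 8 = 2000 bits.
Transmission delay = L/R = 2000 / 270000000 = 7.40741 μs.
Propagation delay = d/s = 2270000 m / 2.05e+08 m/s = 11073.2 μs.
Total = 11080 μs.

11080 μs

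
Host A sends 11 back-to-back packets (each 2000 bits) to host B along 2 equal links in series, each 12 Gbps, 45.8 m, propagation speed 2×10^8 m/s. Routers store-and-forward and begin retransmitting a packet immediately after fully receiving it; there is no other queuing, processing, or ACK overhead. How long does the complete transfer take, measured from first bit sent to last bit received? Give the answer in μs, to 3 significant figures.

Per-hop transmission t_tx = L/R = 2000/12000000000 = 0.166667 μs.
Per-hop propagation t_prop = 45.8/200000000 = 0.229 μs.
Pipeline fill: first packet needs 2·t_tx to clear all hops; remaining 10 packets each add one t_tx.
Total = (2+11-1)·t_tx + 2·t_prop = 12·0.166667 + 2·0.229 = 2.46 μs.

2.46 μs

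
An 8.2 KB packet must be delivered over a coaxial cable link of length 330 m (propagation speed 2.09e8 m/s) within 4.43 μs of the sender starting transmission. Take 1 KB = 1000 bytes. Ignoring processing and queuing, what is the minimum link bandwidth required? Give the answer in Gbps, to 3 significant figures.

23.0 Gbps

L = 65600 bits.
Propagation delay = 330 / 209000000 = 1.57895 μs.
Transmission budget = 4.43 − 1.57895 = 2.85105 μs.
R ≥ L / t_tx = 65600 bits / 2.85105e-06 s = 23.0 Gbps.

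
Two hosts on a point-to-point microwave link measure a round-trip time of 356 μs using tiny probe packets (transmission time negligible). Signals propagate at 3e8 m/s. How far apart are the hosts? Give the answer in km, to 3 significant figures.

One-way propagation = RTT/2 = 178 μs.
d = s × t = 300000000 × 0.000178 = 53.4 km.

53.4 km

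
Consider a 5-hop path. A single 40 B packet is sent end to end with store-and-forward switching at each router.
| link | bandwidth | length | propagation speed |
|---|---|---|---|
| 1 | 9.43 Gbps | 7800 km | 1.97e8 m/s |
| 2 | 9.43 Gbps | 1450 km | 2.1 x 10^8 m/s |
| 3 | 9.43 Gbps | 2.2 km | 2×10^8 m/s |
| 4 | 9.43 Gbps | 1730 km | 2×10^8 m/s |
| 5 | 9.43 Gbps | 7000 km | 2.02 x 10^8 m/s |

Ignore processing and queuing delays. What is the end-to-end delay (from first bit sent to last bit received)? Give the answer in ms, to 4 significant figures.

L = 40 × 8 = 320 bits.
Transmission delay per hop = L/R = 320/9430000000 = 3.39343e-05 ms; 5 hops → 0.000169671 ms.
Propagation delays (d/s per hop): 39.5939, 6.90476, 0.011, 8.65, 34.6535 ms; sum = 89.8131 ms.
End-to-end = 89.81 ms.

89.81 ms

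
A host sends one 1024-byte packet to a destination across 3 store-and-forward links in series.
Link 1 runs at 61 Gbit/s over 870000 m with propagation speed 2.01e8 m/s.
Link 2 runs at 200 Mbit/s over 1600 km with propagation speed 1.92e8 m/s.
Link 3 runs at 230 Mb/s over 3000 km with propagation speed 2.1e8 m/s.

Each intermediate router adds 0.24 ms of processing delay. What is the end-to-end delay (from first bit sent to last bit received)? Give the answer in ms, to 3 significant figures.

L = 1024 × 8 = 8192 bits.
Transmission delays (L/R per hop): 0.000134295, 0.04096, 0.0356174 ms; sum = 0.0767117 ms.
Propagation delays (d/s per hop): 4.32836, 8.33333, 14.2857 ms; sum = 26.9474 ms.
Processing at 2 router(s): 2 × 0.24 ms = 0.48 ms.
End-to-end = 27.5 ms.

27.5 ms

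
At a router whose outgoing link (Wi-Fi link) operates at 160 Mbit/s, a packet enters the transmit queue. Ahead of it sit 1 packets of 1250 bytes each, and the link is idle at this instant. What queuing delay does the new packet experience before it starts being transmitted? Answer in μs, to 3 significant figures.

Each queued packet: L/R = 10000/160000000 = 62.5 μs.
1 queued → 62.5 μs.
Queuing delay = 62.5 μs.

62.5 μs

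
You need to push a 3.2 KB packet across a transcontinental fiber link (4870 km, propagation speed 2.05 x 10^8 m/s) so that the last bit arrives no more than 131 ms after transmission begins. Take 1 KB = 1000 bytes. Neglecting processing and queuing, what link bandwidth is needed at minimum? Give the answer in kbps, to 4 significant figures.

L = 25600 bits.
Propagation delay = 4870000 / 2.05e+08 = 23.7561 ms.
Transmission budget = 131 − 23.7561 = 107.244 ms.
R ≥ L / t_tx = 25600 bits / 0.107244 s = 238.7 kbps.

238.7 kbps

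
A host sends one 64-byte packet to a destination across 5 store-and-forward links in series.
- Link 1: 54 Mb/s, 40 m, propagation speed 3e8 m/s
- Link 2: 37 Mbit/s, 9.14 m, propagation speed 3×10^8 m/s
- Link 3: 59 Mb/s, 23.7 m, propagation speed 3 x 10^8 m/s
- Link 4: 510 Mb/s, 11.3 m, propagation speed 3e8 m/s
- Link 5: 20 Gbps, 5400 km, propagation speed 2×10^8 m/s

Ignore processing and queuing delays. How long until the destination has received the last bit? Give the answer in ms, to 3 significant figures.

27.0 ms

L = 64 × 8 = 512 bits.
Transmission delays (L/R per hop): 0.00948148, 0.0138378, 0.00867797, 0.00100392, 2.56e-05 ms; sum = 0.0330268 ms.
Propagation delays (d/s per hop): 0.000133333, 3.04667e-05, 7.9e-05, 3.76667e-05, 27 ms; sum = 27.0003 ms.
End-to-end = 27.0 ms.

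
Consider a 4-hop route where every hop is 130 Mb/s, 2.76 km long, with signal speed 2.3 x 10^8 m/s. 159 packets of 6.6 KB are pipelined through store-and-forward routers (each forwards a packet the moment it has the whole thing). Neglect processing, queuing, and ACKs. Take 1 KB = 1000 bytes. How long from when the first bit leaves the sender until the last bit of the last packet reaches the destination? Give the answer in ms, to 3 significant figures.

65.8 ms

Per-hop transmission t_tx = L/R = 52800/130000000 = 0.406154 ms.
Per-hop propagation t_prop = 2760/2.3e+08 = 0.012 ms.
Pipeline fill: first packet needs 4·t_tx to clear all hops; remaining 158 packets each add one t_tx.
Total = (4+159-1)·t_tx + 4·t_prop = 162·0.406154 + 4·0.012 = 65.8 ms.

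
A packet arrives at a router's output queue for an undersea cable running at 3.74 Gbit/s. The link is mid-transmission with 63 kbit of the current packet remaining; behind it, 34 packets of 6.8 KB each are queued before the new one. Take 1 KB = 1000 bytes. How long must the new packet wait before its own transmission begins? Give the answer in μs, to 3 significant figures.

Each queued packet: L/R = 54400/3740000000 = 14.5455 μs.
34 queued → 494.545 μs.
Plus remaining 63000 bits of current packet: 16.8449 μs.
Queuing delay = 511 μs.

511 μs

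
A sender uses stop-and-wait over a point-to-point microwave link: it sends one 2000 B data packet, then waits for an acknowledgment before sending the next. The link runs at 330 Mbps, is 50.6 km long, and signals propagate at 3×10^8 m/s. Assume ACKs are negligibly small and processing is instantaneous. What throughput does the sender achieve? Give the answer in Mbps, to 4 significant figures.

41.47 Mbps

t_tx = L/R = 16000/330000000 = 4.84848e-05 s.
t_prop = 50600/300000000 = 0.000168667 s; RTT = 0.000337333 s.
Cycle = t_tx + RTT = 0.000385818 s.
Throughput = L / cycle = 16000 / 0.000385818 = 41.47 Mbps.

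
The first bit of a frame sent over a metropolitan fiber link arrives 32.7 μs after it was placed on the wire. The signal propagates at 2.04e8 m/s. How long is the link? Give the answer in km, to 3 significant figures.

d = s × t_prop = 204000000 × 3.27e-05 = 6.67 km.

6.67 km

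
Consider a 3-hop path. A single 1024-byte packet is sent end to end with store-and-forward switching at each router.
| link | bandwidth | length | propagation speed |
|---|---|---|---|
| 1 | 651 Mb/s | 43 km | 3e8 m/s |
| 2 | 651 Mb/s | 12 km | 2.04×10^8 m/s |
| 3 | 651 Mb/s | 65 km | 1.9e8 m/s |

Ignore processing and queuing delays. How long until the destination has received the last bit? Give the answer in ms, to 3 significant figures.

L = 1024 × 8 = 8192 bits.
Transmission delay per hop = L/R = 8192/651000000 = 0.0125837 ms; 3 hops → 0.0377512 ms.
Propagation delays (d/s per hop): 0.143333, 0.0588235, 0.342105 ms; sum = 0.544262 ms.
End-to-end = 0.582 ms.

0.582 ms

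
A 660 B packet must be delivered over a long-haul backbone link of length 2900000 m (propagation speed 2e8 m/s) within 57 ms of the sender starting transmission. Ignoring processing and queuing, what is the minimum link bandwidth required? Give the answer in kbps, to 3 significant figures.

L = 5280 bits.
Propagation delay = 2900000 / 200000000 = 14.5 ms.
Transmission budget = 57 − 14.5 = 42.5 ms.
R ≥ L / t_tx = 5280 bits / 0.0425 s = 124 kbps.

124 kbps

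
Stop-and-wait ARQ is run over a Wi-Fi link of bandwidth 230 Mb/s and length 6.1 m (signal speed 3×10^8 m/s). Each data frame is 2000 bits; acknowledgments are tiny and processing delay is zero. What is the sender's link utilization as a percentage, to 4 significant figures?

t_tx = L/R = 2000/230000000 = 8.69565e-06 s.
t_prop = 6.1/300000000 = 2.03333e-08 s; RTT = 4.06667e-08 s.
Cycle = t_tx + RTT = 8.73632e-06 s.
Utilization = t_tx / cycle = 8.69565e-06/8.73632e-06 = 99.53 %.

99.53 %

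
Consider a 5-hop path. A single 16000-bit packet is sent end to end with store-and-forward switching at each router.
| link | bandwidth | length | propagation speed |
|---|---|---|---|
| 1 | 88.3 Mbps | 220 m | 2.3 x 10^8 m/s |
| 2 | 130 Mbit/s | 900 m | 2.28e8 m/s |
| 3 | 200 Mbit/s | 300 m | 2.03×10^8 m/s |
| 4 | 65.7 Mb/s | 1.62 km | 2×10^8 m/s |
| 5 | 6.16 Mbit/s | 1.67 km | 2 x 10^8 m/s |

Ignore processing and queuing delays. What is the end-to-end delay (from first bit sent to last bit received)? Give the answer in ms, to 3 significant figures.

3.25 ms

Transmission delays (L/R per hop): 0.1812, 0.123077, 0.08, 0.243531, 2.5974 ms; sum = 3.22521 ms.
Propagation delays (d/s per hop): 0.000956522, 0.00394737, 0.00147783, 0.0081, 0.00835 ms; sum = 0.0228317 ms.
End-to-end = 3.25 ms.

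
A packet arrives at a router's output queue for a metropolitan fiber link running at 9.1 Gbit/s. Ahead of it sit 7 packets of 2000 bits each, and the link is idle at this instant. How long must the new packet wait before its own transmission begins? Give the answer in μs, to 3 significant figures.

1.54 μs

Each queued packet: L/R = 2000/9100000000 = 0.21978 μs.
7 queued → 1.53846 μs.
Queuing delay = 1.54 μs.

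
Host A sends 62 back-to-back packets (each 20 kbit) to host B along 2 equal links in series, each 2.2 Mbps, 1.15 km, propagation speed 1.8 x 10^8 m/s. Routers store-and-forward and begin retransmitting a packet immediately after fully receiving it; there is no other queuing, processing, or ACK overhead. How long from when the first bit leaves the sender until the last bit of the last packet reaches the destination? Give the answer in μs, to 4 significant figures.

Per-hop transmission t_tx = L/R = 20000/2200000 = 9090.91 μs.
Per-hop propagation t_prop = 1150/180000000 = 6.38889 μs.
Pipeline fill: first packet needs 2·t_tx to clear all hops; remaining 61 packets each add one t_tx.
Total = (2+62-1)·t_tx + 2·t_prop = 63·9090.91 + 2·6.38889 = 572700 μs.

572700 μs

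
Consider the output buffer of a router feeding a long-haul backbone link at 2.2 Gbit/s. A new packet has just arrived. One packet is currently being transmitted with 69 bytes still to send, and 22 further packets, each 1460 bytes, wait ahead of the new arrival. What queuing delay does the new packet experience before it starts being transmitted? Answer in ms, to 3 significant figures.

Each queued packet: L/R = 11680/2200000000 = 0.00530909 ms.
22 queued → 0.1168 ms.
Plus remaining 552 bits of current packet: 0.000250909 ms.
Queuing delay = 0.117 ms.

0.117 ms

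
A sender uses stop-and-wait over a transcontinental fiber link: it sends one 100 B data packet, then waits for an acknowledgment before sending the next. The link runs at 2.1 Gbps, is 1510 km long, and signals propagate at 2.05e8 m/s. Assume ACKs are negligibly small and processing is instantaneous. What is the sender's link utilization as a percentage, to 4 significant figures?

t_tx = L/R = 800/2100000000 = 3.80952e-07 s.
t_prop = 1510000/2.05e+08 = 0.00736585 s; RTT = 0.0147317 s.
Cycle = t_tx + RTT = 0.0147321 s.
Utilization = t_tx / cycle = 3.80952e-07/0.0147321 = 0.002586 %.

0.002586 %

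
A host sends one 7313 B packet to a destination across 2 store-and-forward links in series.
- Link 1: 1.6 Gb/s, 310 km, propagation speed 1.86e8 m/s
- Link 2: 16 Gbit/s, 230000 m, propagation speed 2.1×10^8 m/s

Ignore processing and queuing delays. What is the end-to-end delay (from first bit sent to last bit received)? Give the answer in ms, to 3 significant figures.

2.80 ms

L = 7313 × 8 = 58504 bits.
Transmission delays (L/R per hop): 0.036565, 0.0036565 ms; sum = 0.0402215 ms.
Propagation delays (d/s per hop): 1.66667, 1.09524 ms; sum = 2.7619 ms.
End-to-end = 2.80 ms.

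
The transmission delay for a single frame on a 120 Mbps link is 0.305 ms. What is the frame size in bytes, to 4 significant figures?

4575 bytes

L = R × t_tx = 120000000 b/s × 0.000305 s = 36600 bits.
In bytes: 36600 / 8 = 4575 bytes.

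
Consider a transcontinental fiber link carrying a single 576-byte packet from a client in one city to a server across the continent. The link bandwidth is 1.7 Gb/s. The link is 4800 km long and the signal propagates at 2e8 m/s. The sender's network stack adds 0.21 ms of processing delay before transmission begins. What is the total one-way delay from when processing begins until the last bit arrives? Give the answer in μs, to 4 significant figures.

L = 576 × 8 = 4608 bits.
Transmission delay = L/R = 4608 / 1700000000 = 2.71059 μs.
Propagation delay = d/s = 4800000 m / 200000000 m/s = 24000 μs.
Plus processing delay 0.21 ms = 210 μs.
Total = 24210 μs.

24210 μs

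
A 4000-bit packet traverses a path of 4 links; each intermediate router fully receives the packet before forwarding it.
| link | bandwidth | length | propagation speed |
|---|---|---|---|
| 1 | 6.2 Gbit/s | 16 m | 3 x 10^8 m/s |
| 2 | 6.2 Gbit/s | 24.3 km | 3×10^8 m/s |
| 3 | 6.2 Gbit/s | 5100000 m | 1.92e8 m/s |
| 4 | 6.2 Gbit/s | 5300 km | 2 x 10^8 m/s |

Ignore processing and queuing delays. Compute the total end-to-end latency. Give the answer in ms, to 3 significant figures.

Transmission delay per hop = L/R = 4000/6200000000 = 0.000645161 ms; 4 hops → 0.00258065 ms.
Propagation delays (d/s per hop): 5.33333e-05, 0.081, 26.5625, 26.5 ms; sum = 53.1436 ms.
End-to-end = 53.1 ms.

53.1 ms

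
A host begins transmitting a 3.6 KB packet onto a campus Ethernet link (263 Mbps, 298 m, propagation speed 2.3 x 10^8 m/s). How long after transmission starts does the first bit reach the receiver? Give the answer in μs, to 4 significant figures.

1.296 μs

First bit experiences only propagation delay: d/s = 298/2.3e+08 = 1.296 μs.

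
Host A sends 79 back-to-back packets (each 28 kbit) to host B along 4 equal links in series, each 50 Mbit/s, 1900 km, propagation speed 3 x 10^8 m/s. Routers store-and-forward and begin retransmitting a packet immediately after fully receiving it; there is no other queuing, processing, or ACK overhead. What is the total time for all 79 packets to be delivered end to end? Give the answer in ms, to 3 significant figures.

Per-hop transmission t_tx = L/R = 28000/50000000 = 0.56 ms.
Per-hop propagation t_prop = 1900000/300000000 = 6.33333 ms.
Pipeline fill: first packet needs 4·t_tx to clear all hops; remaining 78 packets each add one t_tx.
Total = (4+79-1)·t_tx + 4·t_prop = 82·0.56 + 4·6.33333 = 71.3 ms.

71.3 ms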